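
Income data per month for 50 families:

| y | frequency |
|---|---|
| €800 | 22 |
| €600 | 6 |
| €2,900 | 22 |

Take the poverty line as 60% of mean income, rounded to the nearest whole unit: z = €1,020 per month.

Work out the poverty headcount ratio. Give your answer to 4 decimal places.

28 of the 50 families have income below €1,020.
H = 28/50 = 0.5600.

0.5600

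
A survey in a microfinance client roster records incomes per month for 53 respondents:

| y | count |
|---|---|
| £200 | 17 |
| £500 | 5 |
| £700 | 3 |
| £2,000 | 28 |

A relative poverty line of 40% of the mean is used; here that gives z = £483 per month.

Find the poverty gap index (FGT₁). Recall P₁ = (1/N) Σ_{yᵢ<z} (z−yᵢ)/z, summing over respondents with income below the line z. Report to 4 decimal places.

0.1879

Below the line: 17×£200 (q = 17 of N = 53).
Gap ratios (z−y)/z: (483−200)/483 = 0.5859 (×17).
Σ = 9.960663. Dividing by the full population N = 53 gives P₁ = 0.1879.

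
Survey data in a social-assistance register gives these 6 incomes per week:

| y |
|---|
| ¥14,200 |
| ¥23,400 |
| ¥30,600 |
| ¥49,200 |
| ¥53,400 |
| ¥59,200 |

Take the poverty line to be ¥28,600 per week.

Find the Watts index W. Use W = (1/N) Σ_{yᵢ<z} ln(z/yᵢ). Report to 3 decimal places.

Below z: ¥14,200, ¥23,400 (q = 2 of N = 6).
Log shortfalls: ln(28600/14200) = 0.7002; ln(28600/23400) = 0.2007.
W = 0.900835 / 6 = 0.150.

0.150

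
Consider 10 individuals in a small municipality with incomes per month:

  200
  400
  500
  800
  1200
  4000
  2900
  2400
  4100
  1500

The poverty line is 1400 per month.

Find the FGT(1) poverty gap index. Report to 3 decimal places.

0.279

Below z: 200, 400, 500, 800, 1200 (q = 5 of N = 10).
Shortfall ratios: (1400−200)/1400 = 0.8571; (1400−400)/1400 = 0.7143; (1400−500)/1400 = 0.6429; (1400−800)/1400 = 0.4286; (1400−1200)/1400 = 0.1429.
Sum of shortfalls = 2.785714; P₁ averages over all N: 2.785714 / 10 = 0.279.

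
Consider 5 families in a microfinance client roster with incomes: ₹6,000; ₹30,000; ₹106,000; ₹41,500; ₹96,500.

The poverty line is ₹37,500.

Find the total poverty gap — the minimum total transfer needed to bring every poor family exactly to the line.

₹39,000

Below z: ₹6,000, ₹30,000 (q = 2 of N = 5).
Individual gaps: 37500−6000 = 31500; 37500−30000 = 7500.
Aggregate gap = ₹39,000.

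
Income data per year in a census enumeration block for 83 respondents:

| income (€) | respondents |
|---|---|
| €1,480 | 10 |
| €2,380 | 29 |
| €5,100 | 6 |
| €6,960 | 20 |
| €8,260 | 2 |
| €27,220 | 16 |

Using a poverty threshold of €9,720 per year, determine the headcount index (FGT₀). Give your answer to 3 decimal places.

0.807

67 of the 83 respondents have income below €9,720.
H = 67/83 = 0.807.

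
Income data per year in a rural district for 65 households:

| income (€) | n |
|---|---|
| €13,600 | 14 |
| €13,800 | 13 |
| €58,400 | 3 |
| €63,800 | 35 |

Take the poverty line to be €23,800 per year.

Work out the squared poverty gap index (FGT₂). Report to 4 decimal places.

Poor units: 14×€13,600, 13×€13,800 (q = 27 of N = 65).
Gap ratios (z−y)/z: (23800−13600)/23800 = 0.4286 (×14); (23800−13800)/23800 = 0.4202 (×13).
Squared: 0.1837 (×14); 0.1765 (×13).
Sum = 4.866464; P₂ = 4.866464 / 65 = 0.0749.

0.0749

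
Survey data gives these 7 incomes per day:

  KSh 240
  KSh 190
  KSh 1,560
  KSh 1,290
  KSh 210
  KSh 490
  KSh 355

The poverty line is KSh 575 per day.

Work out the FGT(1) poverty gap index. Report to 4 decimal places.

0.3453

Incomes under z: KSh 190, KSh 210, KSh 240, KSh 355, KSh 490 (q = 5 of N = 7).
Shortfall ratios: (575−190)/575 = 0.6696; (575−210)/575 = 0.6348; (575−240)/575 = 0.5826; (575−355)/575 = 0.3826; (575−490)/575 = 0.1478.
Σ = 2.417391. Dividing by the full population N = 7 gives P₁ = 0.3453.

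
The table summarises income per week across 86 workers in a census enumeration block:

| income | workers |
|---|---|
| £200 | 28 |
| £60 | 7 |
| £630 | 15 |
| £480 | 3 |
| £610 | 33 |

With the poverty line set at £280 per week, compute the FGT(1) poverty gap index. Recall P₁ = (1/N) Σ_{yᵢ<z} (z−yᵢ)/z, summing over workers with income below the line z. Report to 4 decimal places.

0.1570

Below the line: 7×£60, 28×£200 (q = 35 of N = 86).
Shortfall ratios: (280−60)/280 = 0.7857 (×7); (280−200)/280 = 0.2857 (×28).
Sum of shortfalls = 13.500000; P₁ averages over all N: 13.500000 / 86 = 0.1570.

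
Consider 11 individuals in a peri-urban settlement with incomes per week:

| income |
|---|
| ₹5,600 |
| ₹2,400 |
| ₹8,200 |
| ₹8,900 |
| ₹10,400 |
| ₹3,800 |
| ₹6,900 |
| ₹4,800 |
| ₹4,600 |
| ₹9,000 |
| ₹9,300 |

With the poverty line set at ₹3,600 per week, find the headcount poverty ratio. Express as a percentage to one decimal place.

1 of the 11 individuals have income below ₹3,600.
H = 1/11 = 9.1%.

9.1%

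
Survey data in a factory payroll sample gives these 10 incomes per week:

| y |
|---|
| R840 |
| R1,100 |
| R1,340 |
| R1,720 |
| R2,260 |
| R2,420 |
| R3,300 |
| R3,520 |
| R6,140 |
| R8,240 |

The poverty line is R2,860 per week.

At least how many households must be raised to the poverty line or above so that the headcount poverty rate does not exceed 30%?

6 of the 10 households are poor, so H = 6/10 = 0.600.
A headcount ratio of at most 30% allows at most ⌊0.30 × 10⌋ = 3 poor households.
So at least 6 − 3 = 3 must be lifted.

3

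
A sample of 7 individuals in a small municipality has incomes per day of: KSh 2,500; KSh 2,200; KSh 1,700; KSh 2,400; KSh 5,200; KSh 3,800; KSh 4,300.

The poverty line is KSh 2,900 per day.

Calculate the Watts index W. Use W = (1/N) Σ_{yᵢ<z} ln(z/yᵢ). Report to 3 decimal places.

0.164

Incomes under z: KSh 1,700, KSh 2,200, KSh 2,400, KSh 2,500 (q = 4 of N = 7).
ln(z/y) terms: ln(2900/1700) = 0.5341; ln(2900/2200) = 0.2763; ln(2900/2400) = 0.1892; ln(2900/2500) = 0.1484.
W = 1.147998 / 7 = 0.164.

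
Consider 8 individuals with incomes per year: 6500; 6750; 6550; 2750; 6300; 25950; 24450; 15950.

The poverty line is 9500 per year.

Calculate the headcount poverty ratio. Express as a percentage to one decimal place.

62.5%

5 of the 8 individuals have income below 9500.
H = 5/8 = 62.5%.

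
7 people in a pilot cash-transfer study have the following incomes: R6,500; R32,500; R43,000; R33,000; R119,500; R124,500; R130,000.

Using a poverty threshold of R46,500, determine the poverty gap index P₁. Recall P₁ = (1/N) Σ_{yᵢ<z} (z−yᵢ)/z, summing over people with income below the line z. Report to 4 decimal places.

Incomes under z: R6,500, R32,500, R33,000, R43,000 (q = 4 of N = 7).
Gap ratios (z−y)/z: (46500−6500)/46500 = 0.8602; (46500−32500)/46500 = 0.3011; (46500−33000)/46500 = 0.2903; (46500−43000)/46500 = 0.0753.
Sum of shortfalls = 1.526882; P₁ averages over all N: 1.526882 / 7 = 0.2181.

0.2181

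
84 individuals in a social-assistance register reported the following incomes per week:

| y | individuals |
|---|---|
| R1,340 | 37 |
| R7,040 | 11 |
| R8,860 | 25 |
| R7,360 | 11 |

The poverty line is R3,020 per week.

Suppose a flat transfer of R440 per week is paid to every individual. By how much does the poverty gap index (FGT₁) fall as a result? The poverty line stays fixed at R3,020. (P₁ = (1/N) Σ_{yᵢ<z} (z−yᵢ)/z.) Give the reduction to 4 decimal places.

Before: below the line — 37×R1,340; poverty gap index (FGT₁) = 0.245033.
After the R440 transfer: below the line — 37×R1,780; poverty gap index (FGT₁) = 0.180858.
Reduction = 0.245033 − 0.180858 = 0.0642.

0.0642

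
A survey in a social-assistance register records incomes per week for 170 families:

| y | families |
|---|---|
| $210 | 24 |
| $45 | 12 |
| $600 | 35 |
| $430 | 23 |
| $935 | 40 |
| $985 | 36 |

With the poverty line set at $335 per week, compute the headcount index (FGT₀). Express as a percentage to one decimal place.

21.2%

36 of the 170 families have income below $335.
H = 36/170 = 21.2%.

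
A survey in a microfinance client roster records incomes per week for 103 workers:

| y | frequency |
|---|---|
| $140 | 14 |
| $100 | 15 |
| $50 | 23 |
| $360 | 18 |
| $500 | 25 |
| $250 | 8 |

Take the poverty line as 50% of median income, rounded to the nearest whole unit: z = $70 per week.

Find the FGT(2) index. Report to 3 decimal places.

Below z: 23×$50 (q = 23 of N = 103).
Shortfall ratios: (70−50)/70 = 0.2857 (×23).
Squared: 0.0816 (×23).
Sum = 1.877551; P₂ = 1.877551 / 103 = 0.018.

0.018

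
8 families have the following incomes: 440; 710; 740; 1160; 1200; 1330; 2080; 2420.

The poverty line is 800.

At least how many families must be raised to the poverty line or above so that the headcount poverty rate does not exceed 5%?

Currently q = 3 of N = 8 are below the line (H = 0.375).
A headcount ratio of at most 5% allows at most ⌊0.05 × 8⌋ = 0 poor families.
So at least 3 − 0 = 3 must be lifted.

3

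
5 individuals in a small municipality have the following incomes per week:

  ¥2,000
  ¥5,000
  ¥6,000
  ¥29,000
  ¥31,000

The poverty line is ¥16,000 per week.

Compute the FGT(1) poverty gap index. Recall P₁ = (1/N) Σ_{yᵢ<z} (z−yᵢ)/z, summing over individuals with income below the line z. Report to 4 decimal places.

Below z: ¥2,000, ¥5,000, ¥6,000 (q = 3 of N = 5).
Shortfall ratios: (16000−2000)/16000 = 0.8750; (16000−5000)/16000 = 0.6875; (16000−6000)/16000 = 0.6250.
Σ = 2.187500. Dividing by the full population N = 5 gives P₁ = 0.4375.

0.4375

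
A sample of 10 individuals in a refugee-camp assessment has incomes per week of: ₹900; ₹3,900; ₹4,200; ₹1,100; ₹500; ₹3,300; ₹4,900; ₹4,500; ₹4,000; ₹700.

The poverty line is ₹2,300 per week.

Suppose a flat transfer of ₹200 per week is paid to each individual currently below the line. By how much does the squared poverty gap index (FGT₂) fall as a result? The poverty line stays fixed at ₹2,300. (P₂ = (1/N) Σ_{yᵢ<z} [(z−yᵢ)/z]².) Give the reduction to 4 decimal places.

0.0423

Before: below the line — ₹500, ₹700, ₹900, ₹1,100; squared poverty gap index (FGT₂) = 0.173913.
After the ₹200 transfer: below the line — ₹700, ₹900, ₹1,100, ₹1,300; squared poverty gap index (FGT₂) = 0.131569.
Reduction = 0.173913 − 0.131569 = 0.0423.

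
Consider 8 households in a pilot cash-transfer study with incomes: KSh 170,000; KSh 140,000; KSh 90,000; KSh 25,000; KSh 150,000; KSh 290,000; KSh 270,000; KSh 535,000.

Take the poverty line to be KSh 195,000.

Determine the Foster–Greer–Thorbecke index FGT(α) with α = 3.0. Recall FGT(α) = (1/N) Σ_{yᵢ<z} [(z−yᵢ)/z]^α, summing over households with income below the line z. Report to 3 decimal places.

0.107

Below the line: KSh 25,000, KSh 90,000, KSh 140,000, KSh 150,000, KSh 170,000 (q = 5 of N = 8).
Shortfall ratios: (195000−25000)/195000 = 0.8718; (195000−90000)/195000 = 0.5385; (195000−140000)/195000 = 0.2821; (195000−150000)/195000 = 0.2308; (195000−170000)/195000 = 0.1282.
Raised to α = 3.0: 0.66259; 0.15612; 0.02244; 0.01229; 0.00211.
Sum = 0.855544; FGT(3.0) = 0.855544 / 8 = 0.107.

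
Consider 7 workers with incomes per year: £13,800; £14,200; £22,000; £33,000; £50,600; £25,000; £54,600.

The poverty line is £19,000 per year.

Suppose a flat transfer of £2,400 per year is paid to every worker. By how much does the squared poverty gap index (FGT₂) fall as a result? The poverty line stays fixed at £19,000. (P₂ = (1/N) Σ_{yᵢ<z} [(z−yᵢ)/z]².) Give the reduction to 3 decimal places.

Before: below the line — £13,800, £14,200; squared poverty gap index (FGT₂) = 0.01982.
After the £2,400 transfer: below the line — £16,200, £16,600; squared poverty gap index (FGT₂) = 0.00538.
Reduction = 0.01982 − 0.00538 = 0.014.

0.014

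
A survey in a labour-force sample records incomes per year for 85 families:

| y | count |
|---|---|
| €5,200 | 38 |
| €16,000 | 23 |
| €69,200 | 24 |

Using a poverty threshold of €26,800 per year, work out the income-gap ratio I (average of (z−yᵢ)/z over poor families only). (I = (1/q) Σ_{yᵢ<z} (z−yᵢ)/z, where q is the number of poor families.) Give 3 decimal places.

0.654

Below the line: 38×€5,200, 23×€16,000 (q = 61 of N = 85).
Relative gaps: 0.8060 (×38), 0.4030 (×23); sum = 39.895522.
The income-gap ratio divides by q (the poor only): 39.895522 / 61 = 0.654.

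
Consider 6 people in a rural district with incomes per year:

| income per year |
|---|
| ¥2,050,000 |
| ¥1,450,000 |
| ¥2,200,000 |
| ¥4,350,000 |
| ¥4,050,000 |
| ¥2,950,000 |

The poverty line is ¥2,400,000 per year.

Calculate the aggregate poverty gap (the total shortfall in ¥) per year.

Below z: ¥1,450,000, ¥2,050,000, ¥2,200,000 (q = 3 of N = 6).
Individual gaps: 2400000−1450000 = 950000; 2400000−2050000 = 350000; 2400000−2200000 = 200000.
Aggregate gap = ¥1,500,000.

¥1,500,000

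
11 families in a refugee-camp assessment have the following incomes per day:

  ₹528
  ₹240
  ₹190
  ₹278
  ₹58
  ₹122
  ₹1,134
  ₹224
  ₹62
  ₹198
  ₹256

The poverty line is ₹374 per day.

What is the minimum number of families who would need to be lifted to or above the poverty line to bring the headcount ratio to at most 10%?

9 of the 11 families are poor, so H = 9/11 = 0.818.
A headcount ratio of at most 10% allows at most ⌊0.10 × 11⌋ = 1 poor families.
So at least 9 − 1 = 8 must be lifted.

8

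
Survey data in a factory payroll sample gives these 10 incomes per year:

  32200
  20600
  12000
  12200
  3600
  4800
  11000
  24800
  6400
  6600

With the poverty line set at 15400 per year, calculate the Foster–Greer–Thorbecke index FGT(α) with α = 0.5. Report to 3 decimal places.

Incomes under z: 3600, 4800, 6400, 6600, 11000, 12000, 12200 (q = 7 of N = 10).
Relative gaps: (15400−3600)/15400 = 0.7662; (15400−4800)/15400 = 0.6883; (15400−6400)/15400 = 0.5844; (15400−6600)/15400 = 0.5714; (15400−11000)/15400 = 0.2857; (15400−12000)/15400 = 0.2208; (15400−12200)/15400 = 0.2078.
Raised to α = 0.5: 0.87535; 0.82965; 0.76447; 0.75593; 0.53452; 0.46987; 0.45584.
Sum = 4.685629; FGT(0.5) = 4.685629 / 10 = 0.469.

0.469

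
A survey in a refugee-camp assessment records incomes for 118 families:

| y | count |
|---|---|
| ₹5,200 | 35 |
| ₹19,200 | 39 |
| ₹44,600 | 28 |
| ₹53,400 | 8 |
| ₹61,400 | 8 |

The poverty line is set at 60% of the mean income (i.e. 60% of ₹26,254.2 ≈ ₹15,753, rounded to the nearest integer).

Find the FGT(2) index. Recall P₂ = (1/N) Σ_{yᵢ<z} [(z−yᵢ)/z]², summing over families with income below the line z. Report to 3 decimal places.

0.133

Poor units: 35×₹5,200 (q = 35 of N = 118).
Relative gaps: (15753−5200)/15753 = 0.6699 (×35).
Squared: 0.4488 (×35).
Sum = 15.707005; P₂ = 15.707005 / 118 = 0.133.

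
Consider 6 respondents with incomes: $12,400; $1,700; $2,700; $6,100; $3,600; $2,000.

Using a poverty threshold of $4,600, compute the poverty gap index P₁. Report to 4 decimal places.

Below the line: $1,700, $2,000, $2,700, $3,600 (q = 4 of N = 6).
Shortfall ratios: (4600−1700)/4600 = 0.6304; (4600−2000)/4600 = 0.5652; (4600−2700)/4600 = 0.4130; (4600−3600)/4600 = 0.2174.
Σ = 1.826087. Dividing by the full population N = 6 gives P₁ = 0.3043.

0.3043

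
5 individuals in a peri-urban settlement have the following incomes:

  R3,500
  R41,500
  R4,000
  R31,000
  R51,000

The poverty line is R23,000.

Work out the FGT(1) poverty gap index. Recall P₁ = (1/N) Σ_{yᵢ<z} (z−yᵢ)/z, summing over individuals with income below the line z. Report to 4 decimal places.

0.3348

Incomes under z: R3,500, R4,000 (q = 2 of N = 5).
Normalized shortfalls: (23000−3500)/23000 = 0.8478; (23000−4000)/23000 = 0.8261.
Σ = 1.673913. Dividing by the full population N = 5 gives P₁ = 0.3348.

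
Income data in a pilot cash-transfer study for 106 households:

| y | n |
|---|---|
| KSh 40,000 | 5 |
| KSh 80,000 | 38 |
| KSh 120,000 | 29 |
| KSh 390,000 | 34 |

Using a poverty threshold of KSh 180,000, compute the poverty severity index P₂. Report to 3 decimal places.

Incomes under z: 5×KSh 40,000, 38×KSh 80,000, 29×KSh 120,000 (q = 72 of N = 106).
Shortfall ratios: (180000−40000)/180000 = 0.7778 (×5); (180000−80000)/180000 = 0.5556 (×38); (180000−120000)/180000 = 0.3333 (×29).
Squared: 0.6049 (×5); 0.3086 (×38); 0.1111 (×29).
Sum = 17.975309; P₂ = 17.975309 / 106 = 0.170.

0.170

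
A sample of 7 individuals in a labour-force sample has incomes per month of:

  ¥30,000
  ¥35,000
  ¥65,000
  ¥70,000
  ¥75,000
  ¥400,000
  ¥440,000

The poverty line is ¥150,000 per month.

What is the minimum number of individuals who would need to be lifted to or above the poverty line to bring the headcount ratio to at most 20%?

4

Currently q = 5 of N = 7 are below the line (H = 0.714).
A headcount ratio of at most 20% allows at most ⌊0.20 × 7⌋ = 1 poor individuals.
So at least 5 − 1 = 4 must be lifted.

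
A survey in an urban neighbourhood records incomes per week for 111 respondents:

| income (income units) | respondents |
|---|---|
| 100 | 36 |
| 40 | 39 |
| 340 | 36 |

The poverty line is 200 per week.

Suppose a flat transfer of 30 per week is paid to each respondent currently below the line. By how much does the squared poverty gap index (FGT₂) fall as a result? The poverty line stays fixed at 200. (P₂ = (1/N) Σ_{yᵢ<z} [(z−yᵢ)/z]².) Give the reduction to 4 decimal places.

0.1178

Before: below the line — 39×40, 36×100; squared poverty gap index (FGT₂) = 0.305946.
After the 30 transfer: below the line — 39×70, 36×130; squared poverty gap index (FGT₂) = 0.188176.
Reduction = 0.305946 − 0.188176 = 0.1178.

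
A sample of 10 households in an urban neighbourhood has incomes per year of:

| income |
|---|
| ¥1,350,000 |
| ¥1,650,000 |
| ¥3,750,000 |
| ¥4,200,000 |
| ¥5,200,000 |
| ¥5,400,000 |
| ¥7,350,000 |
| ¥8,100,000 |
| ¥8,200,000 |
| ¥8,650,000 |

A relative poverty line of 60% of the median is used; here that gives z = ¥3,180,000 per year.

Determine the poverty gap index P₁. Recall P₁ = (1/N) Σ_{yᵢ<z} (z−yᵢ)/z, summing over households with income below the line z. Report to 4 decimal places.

0.1057

Incomes under z: ¥1,350,000, ¥1,650,000 (q = 2 of N = 10).
Shortfall ratios: (3180000−1350000)/3180000 = 0.5755; (3180000−1650000)/3180000 = 0.4811.
Σ = 1.056604. Dividing by the full population N = 10 gives P₁ = 0.1057.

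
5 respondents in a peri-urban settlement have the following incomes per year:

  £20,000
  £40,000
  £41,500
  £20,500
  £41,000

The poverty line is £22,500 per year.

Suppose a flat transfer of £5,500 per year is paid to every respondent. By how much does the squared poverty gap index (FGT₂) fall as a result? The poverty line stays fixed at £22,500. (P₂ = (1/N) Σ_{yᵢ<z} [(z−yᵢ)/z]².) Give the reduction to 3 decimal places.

Before: below the line — £20,000, £20,500; squared poverty gap index (FGT₂) = 0.00405.
After the £5,500 transfer: below the line — none; squared poverty gap index (FGT₂) = 0.00000.
Reduction = 0.00405 − 0.00000 = 0.004.

0.004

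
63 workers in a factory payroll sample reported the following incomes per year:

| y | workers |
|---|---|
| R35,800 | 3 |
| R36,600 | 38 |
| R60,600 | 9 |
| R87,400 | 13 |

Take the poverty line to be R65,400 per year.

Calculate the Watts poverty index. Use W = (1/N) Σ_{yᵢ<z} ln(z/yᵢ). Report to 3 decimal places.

Below z: 3×R35,800, 38×R36,600, 9×R60,600 (q = 50 of N = 63).
Log shortfalls: ln(65400/35800) = 0.6026 (×3); ln(65400/36600) = 0.5805 (×38); ln(65400/60600) = 0.0762 (×9).
W = 24.551782 / 63 = 0.390.

0.390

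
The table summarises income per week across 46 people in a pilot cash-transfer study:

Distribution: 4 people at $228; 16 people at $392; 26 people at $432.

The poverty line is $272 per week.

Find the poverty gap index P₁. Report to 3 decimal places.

Incomes under z: 4×$228 (q = 4 of N = 46).
Gap ratios (z−y)/z: (272−228)/272 = 0.1618 (×4).
Σ = 0.647059. Dividing by the full population N = 46 gives P₁ = 0.014.

0.014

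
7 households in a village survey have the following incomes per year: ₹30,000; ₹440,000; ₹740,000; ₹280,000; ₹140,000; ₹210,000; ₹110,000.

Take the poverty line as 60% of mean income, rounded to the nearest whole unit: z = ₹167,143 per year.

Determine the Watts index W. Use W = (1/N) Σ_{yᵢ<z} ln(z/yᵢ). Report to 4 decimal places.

0.3305

Below the line: ₹30,000, ₹110,000, ₹140,000 (q = 3 of N = 7).
Log gaps: ln(167143/30000) = 1.7177; ln(167143/110000) = 0.4184; ln(167143/140000) = 0.1772.
W = 2.313229 / 7 = 0.3305.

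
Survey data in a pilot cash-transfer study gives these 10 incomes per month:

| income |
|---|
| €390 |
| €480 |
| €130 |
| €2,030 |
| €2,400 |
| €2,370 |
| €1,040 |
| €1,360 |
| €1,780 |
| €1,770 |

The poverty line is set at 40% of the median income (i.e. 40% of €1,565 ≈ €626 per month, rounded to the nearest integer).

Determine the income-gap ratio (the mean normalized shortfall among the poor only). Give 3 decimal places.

0.468

Below z: €130, €390, €480 (q = 3 of N = 10).
Relative gaps: 0.7923, 0.3770, 0.2332; sum = 1.402556.
The income-gap ratio divides by q (the poor only): 1.402556 / 3 = 0.468.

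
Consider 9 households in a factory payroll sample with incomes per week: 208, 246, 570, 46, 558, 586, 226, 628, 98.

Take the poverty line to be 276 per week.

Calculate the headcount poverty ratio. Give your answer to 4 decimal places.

5 of the 9 households have income below 276.
H = 5/9 = 0.5556.

0.5556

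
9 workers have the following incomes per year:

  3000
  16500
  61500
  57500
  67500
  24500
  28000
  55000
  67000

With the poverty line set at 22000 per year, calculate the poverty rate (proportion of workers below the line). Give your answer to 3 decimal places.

2 of the 9 workers have income below 22000.
H = 2/9 = 0.222.

0.222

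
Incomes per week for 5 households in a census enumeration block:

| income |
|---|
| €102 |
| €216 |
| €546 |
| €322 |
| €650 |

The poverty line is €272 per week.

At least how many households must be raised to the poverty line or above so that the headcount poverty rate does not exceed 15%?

2

2 of the 5 households are poor, so H = 2/5 = 0.400.
A headcount ratio of at most 15% allows at most ⌊0.15 × 5⌋ = 0 poor households.
So at least 2 − 0 = 2 must be lifted.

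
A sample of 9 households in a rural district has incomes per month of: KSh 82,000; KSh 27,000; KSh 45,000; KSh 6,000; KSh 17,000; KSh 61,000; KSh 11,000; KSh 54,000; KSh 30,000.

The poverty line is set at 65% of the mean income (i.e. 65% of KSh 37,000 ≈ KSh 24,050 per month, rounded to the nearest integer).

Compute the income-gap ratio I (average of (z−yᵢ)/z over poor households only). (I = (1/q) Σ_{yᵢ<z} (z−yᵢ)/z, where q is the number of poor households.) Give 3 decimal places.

Incomes under z: KSh 6,000, KSh 11,000, KSh 17,000 (q = 3 of N = 9).
Shortfall ratios (z−y)/z: 0.7505, 0.5426, 0.2931; sum = 1.586279.
The income-gap ratio divides by q (the poor only): 1.586279 / 3 = 0.529.

0.529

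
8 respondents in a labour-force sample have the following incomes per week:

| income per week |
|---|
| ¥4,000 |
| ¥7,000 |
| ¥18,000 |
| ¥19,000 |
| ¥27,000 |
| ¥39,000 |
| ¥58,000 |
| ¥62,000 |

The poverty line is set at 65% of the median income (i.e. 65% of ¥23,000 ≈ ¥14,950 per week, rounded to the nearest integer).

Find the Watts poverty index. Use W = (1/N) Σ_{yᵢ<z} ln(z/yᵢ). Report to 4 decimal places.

Incomes under z: ¥4,000, ¥7,000 (q = 2 of N = 8).
Log shortfalls: ln(14950/4000) = 1.3184; ln(14950/7000) = 0.7588.
W = 2.077218 / 8 = 0.2597.

0.2597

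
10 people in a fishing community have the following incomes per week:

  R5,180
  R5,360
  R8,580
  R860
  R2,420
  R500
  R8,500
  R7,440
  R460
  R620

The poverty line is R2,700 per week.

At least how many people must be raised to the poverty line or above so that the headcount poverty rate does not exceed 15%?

5 of the 10 people are poor, so H = 5/10 = 0.500.
A headcount ratio of at most 15% allows at most ⌊0.15 × 10⌋ = 1 poor people.
So at least 5 − 1 = 4 must be lifted.

4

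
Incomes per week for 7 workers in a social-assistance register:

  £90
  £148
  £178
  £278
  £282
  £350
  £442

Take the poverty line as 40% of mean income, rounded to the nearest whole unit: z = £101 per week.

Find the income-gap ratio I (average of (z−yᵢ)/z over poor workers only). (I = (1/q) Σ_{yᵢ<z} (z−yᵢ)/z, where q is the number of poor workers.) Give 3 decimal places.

0.109

Incomes under z: £90 (q = 1 of N = 7).
Shortfall ratios (z−y)/z: 0.1089; sum = 0.108911.
The income-gap ratio divides by q (the poor only): 0.108911 / 1 = 0.109.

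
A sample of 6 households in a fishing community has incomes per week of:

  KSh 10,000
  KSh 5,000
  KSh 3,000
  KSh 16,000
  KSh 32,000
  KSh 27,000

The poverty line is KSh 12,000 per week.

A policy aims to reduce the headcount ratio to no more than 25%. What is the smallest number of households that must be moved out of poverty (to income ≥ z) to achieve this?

Currently q = 3 of N = 6 are below the line (H = 0.500).
A headcount ratio of at most 25% allows at most ⌊0.25 × 6⌋ = 1 poor households.
So at least 3 − 1 = 2 must be lifted.

2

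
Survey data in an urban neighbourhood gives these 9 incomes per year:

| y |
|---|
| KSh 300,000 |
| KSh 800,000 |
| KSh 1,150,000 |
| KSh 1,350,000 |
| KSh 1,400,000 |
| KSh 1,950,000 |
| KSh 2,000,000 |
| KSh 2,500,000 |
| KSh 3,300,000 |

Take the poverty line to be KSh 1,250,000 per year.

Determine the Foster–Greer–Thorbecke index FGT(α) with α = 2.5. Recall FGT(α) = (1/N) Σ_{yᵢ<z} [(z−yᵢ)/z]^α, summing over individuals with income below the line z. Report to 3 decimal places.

Below z: KSh 300,000, KSh 800,000, KSh 1,150,000 (q = 3 of N = 9).
Shortfall ratios: (1250000−300000)/1250000 = 0.7600; (1250000−800000)/1250000 = 0.3600; (1250000−1150000)/1250000 = 0.0800.
Raised to α = 2.5: 0.50354; 0.07776; 0.00181.
Sum = 0.583110; FGT(2.5) = 0.583110 / 9 = 0.065.

0.065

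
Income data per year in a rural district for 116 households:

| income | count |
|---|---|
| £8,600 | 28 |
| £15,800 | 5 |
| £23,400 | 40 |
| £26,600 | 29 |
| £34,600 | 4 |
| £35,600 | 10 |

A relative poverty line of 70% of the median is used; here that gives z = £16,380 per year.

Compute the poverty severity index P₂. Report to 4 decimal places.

0.0545

Incomes under z: 28×£8,600, 5×£15,800 (q = 33 of N = 116).
Shortfall ratios: (16380−8600)/16380 = 0.4750 (×28); (16380−15800)/16380 = 0.0354 (×5).
Squared: 0.2256 (×28); 0.0013 (×5).
Sum = 6.322957; P₂ = 6.322957 / 116 = 0.0545.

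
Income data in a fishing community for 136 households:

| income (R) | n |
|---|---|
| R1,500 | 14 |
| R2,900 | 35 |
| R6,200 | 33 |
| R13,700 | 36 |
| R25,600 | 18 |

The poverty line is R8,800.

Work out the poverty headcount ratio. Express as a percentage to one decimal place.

82 of the 136 households have income below R8,800.
H = 82/136 = 60.3%.

60.3%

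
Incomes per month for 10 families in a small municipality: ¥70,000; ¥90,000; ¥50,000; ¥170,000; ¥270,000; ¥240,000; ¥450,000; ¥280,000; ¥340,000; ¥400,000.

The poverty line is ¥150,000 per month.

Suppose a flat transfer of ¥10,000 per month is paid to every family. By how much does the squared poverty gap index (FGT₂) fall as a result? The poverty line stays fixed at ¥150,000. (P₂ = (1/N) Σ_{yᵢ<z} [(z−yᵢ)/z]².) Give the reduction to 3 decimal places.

0.020

Before: below the line — ¥50,000, ¥70,000, ¥90,000; squared poverty gap index (FGT₂) = 0.08889.
After the ¥10,000 transfer: below the line — ¥60,000, ¥80,000, ¥100,000; squared poverty gap index (FGT₂) = 0.06889.
Reduction = 0.08889 − 0.06889 = 0.020.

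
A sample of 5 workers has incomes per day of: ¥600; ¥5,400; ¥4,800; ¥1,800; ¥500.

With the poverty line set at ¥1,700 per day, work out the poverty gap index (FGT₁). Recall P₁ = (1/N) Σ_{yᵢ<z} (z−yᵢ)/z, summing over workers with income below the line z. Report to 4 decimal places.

Below the line: ¥500, ¥600 (q = 2 of N = 5).
Gap ratios (z−y)/z: (1700−500)/1700 = 0.7059; (1700−600)/1700 = 0.6471.
Σ = 1.352941. Dividing by the full population N = 5 gives P₁ = 0.2706.

0.2706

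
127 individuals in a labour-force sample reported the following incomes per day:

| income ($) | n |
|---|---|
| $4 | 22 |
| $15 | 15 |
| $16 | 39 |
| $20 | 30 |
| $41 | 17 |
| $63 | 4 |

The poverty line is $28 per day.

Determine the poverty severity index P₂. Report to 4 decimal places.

Poor units: 22×$4, 15×$15, 39×$16, 30×$20 (q = 106 of N = 127).
Relative gaps: (28−4)/28 = 0.8571 (×22); (28−15)/28 = 0.4643 (×15); (28−16)/28 = 0.4286 (×39); (28−20)/28 = 0.2857 (×30).
Squared: 0.7347 (×22); 0.2156 (×15); 0.1837 (×39); 0.0816 (×30).
Sum = 29.008929; P₂ = 29.008929 / 127 = 0.2284.

0.2284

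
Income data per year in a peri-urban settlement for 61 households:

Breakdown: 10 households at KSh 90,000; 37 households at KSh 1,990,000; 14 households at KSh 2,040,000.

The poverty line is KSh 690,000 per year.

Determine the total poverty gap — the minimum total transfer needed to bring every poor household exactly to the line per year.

Below the line: 10×KSh 90,000 (q = 10 of N = 61).
Individual gaps: 10×(690000−90000) = 6000000.
Aggregate gap = KSh 6,000,000.

KSh 6,000,000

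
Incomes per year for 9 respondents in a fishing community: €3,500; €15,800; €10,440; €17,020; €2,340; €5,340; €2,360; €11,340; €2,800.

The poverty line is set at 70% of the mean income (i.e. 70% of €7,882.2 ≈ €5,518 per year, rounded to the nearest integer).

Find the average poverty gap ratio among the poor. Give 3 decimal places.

Below the line: €2,340, €2,360, €2,800, €3,500, €5,340 (q = 5 of N = 9).
Relative gaps: 0.5759, 0.5723, 0.4926, 0.3657, 0.0323; sum = 2.038782.
The income-gap ratio divides by q (the poor only): 2.038782 / 5 = 0.408.

0.408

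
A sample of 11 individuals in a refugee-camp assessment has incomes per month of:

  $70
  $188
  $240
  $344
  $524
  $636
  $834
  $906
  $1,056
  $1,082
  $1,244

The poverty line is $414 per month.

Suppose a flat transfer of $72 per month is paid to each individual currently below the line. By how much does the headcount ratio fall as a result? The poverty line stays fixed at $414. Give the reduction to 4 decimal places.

0.0909

Before: below the line — $70, $188, $240, $344; headcount ratio = 0.363636.
After the $72 transfer: below the line — $142, $260, $312; headcount ratio = 0.272727.
Reduction = 0.363636 − 0.272727 = 0.0909.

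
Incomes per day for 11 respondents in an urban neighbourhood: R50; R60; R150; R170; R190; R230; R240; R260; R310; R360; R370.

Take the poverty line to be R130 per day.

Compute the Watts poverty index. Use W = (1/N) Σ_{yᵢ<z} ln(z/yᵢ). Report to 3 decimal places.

Below z: R50, R60 (q = 2 of N = 11).
Log shortfalls: ln(130/50) = 0.9555; ln(130/60) = 0.7732.
W = 1.728701 / 11 = 0.157.

0.157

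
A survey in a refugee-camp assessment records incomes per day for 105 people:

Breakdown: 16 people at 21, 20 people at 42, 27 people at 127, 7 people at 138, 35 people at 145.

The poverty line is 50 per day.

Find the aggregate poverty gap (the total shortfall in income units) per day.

Below z: 16×21, 20×42 (q = 36 of N = 105).
Individual gaps: 16×(50−21) = 464; 20×(50−42) = 160.
Aggregate gap = 624.

624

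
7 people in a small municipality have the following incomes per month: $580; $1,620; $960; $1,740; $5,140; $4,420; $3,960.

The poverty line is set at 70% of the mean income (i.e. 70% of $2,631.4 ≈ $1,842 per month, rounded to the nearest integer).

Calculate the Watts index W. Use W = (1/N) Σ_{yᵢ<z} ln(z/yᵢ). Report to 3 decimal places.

Incomes under z: $580, $960, $1,620, $1,740 (q = 4 of N = 7).
ln(z/y) terms: ln(1842/580) = 1.1556; ln(1842/960) = 0.6517; ln(1842/1620) = 0.1284; ln(1842/1740) = 0.0570.
W = 1.992646 / 7 = 0.285.

0.285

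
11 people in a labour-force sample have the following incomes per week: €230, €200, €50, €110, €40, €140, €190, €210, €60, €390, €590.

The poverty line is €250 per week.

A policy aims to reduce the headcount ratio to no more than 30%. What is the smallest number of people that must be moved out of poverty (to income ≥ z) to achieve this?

6

Currently q = 9 of N = 11 are below the line (H = 0.818).
A headcount ratio of at most 30% allows at most ⌊0.30 × 11⌋ = 3 poor people.
So at least 9 − 3 = 6 must be lifted.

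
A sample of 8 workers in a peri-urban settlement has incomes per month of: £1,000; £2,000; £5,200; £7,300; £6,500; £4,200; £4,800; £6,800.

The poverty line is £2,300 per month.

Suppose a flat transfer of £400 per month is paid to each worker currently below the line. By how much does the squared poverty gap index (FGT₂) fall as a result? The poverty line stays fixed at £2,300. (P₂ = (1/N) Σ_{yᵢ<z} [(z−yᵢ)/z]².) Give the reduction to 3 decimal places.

Before: below the line — £1,000, £2,000; squared poverty gap index (FGT₂) = 0.04206.
After the £400 transfer: below the line — £1,400; squared poverty gap index (FGT₂) = 0.01914.
Reduction = 0.04206 − 0.01914 = 0.023.

0.023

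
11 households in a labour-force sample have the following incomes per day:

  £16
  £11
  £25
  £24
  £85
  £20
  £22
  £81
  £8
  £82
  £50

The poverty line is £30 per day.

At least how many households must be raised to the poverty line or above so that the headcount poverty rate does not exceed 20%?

7 of the 11 households are poor, so H = 7/11 = 0.636.
A headcount ratio of at most 20% allows at most ⌊0.20 × 11⌋ = 2 poor households.
So at least 7 − 2 = 5 must be lifted.

5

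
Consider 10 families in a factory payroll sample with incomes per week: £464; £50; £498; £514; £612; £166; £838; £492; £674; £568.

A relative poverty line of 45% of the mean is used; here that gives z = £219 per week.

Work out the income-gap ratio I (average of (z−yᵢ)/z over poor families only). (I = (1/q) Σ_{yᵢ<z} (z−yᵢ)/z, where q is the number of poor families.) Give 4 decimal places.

Below z: £50, £166 (q = 2 of N = 10).
Relative gaps: 0.7717, 0.2420; sum = 1.013699.
The income-gap ratio divides by q (the poor only): 1.013699 / 2 = 0.5068.

0.5068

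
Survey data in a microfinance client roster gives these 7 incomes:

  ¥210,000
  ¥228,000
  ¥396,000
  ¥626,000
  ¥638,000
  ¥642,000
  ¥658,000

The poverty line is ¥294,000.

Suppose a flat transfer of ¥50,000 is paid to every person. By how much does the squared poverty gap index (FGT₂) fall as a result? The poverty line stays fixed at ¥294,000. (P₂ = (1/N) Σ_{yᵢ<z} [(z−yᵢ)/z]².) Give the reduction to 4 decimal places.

0.0165

Before: below the line — ¥210,000, ¥228,000; squared poverty gap index (FGT₂) = 0.018861.
After the ¥50,000 transfer: below the line — ¥260,000, ¥278,000; squared poverty gap index (FGT₂) = 0.002334.
Reduction = 0.018861 − 0.002334 = 0.0165.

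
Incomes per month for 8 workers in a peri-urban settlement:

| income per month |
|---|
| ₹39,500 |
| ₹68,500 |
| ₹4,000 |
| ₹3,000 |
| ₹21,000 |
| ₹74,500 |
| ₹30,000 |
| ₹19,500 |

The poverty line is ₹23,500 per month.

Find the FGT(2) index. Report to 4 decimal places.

Below z: ₹3,000, ₹4,000, ₹19,500, ₹21,000 (q = 4 of N = 8).
Relative gaps: (23500−3000)/23500 = 0.8723; (23500−4000)/23500 = 0.8298; (23500−19500)/23500 = 0.1702; (23500−21000)/23500 = 0.1064.
Squared: 0.7610; 0.6885; 0.0290; 0.0113.
Sum = 1.489814; P₂ = 1.489814 / 8 = 0.1862.

0.1862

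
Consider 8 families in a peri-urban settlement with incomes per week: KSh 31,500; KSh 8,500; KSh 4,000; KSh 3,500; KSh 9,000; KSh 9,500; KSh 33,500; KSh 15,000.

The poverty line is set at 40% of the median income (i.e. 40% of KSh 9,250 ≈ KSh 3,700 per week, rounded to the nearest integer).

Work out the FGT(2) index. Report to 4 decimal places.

0.0004

Poor units: KSh 3,500 (q = 1 of N = 8).
Relative gaps: (3700−3500)/3700 = 0.0541.
Squared: 0.0029.
Sum = 0.002922; P₂ = 0.002922 / 8 = 0.0004.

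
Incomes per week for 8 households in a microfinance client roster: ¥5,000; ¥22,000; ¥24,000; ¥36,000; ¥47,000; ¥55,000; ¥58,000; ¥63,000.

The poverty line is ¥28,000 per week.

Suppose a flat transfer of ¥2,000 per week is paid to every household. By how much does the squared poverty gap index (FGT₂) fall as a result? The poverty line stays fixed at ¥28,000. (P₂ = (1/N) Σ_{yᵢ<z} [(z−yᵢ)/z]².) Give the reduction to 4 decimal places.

0.0191

Before: below the line — ¥5,000, ¥22,000, ¥24,000; squared poverty gap index (FGT₂) = 0.092634.
After the ¥2,000 transfer: below the line — ¥7,000, ¥24,000, ¥26,000; squared poverty gap index (FGT₂) = 0.073501.
Reduction = 0.092634 − 0.073501 = 0.0191.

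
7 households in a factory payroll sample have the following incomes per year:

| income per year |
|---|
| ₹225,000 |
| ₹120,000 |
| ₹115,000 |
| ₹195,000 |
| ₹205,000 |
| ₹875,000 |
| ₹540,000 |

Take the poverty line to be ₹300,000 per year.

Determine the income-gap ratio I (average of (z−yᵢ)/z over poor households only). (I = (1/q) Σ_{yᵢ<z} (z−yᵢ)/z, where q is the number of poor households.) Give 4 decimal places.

0.4267

Poor units: ₹115,000, ₹120,000, ₹195,000, ₹205,000, ₹225,000 (q = 5 of N = 7).
Shortfall ratios (z−y)/z: 0.6167, 0.6000, 0.3500, 0.3167, 0.2500; sum = 2.133333.
The income-gap ratio divides by q (the poor only): 2.133333 / 5 = 0.4267.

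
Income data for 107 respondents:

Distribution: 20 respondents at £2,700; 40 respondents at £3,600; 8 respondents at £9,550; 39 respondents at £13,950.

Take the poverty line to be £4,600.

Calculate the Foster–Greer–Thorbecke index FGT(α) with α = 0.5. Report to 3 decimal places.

Below z: 20×£2,700, 40×£3,600 (q = 60 of N = 107).
Normalized shortfalls: (4600−2700)/4600 = 0.4130 (×20); (4600−3600)/4600 = 0.2174 (×40).
Raised to α = 0.5: 0.64268 (×20); 0.46625 (×40).
Sum = 31.503788; FGT(0.5) = 31.503788 / 107 = 0.294.

0.294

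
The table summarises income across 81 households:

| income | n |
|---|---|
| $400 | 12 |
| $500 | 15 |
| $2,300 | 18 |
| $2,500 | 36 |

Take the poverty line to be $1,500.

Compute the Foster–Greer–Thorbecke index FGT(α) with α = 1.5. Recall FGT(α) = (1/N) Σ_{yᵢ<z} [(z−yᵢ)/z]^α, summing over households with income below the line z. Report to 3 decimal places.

Below the line: 12×$400, 15×$500 (q = 27 of N = 81).
Shortfall ratios: (1500−400)/1500 = 0.7333 (×12); (1500−500)/1500 = 0.6667 (×15).
Raised to α = 1.5: 0.62799 (×12); 0.54433 (×15).
Sum = 15.700836; FGT(1.5) = 15.700836 / 81 = 0.194.

0.194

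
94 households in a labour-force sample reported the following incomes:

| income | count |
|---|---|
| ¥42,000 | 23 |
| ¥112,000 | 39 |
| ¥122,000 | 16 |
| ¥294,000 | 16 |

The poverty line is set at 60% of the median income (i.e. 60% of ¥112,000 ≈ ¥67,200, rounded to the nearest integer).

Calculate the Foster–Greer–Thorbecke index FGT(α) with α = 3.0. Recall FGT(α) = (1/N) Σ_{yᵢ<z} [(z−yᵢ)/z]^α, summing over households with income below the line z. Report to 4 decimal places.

0.0129

Below z: 23×¥42,000 (q = 23 of N = 94).
Gap ratios (z−y)/z: (67200−42000)/67200 = 0.3750 (×23).
Raised to α = 3.0: 0.05273 (×23).
Sum = 1.212891; FGT(3.0) = 1.212891 / 94 = 0.0129.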